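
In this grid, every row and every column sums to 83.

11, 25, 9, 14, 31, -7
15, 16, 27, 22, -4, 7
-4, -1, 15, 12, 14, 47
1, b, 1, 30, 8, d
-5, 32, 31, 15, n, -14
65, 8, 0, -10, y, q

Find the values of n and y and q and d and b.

n = 24, y = 10, q = 10, d = 40, b = 3

Row 5 has -5 + 32 + 31 + 15 − 14 = 59; the blank must be 83 − 59 = 24.
Column 2 has 25 + 16 − 1 + 32 + 8 = 80; the blank must be 83 − 80 = 3.
Column 5 has 31 − 4 + 14 + 8 + 24 = 73; the blank must be 83 − 73 = 10.
Row 6 has 65 + 8 + 0 − 10 + 10 = 73; the blank must be 83 − 73 = 10.
Row 4 has 1 + 3 + 1 + 30 + 8 = 43; the blank must be 83 − 43 = 40.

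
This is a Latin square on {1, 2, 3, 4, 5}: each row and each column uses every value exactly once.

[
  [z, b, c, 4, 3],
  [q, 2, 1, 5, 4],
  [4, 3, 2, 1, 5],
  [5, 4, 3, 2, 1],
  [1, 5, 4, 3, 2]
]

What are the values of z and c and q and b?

At (row 2, col 1): row 2 already has {1, 2, 4, 5}, so the value is 3.
Cell (1,3): column 3 already has {1, 2, 3, 4} → 5.
At (row 1, col 1): column 1 already has {1, 3, 4, 5}, so the value is 2.
Cell (1,2): row 1 already has {2, 3, 4, 5} → 1.

z = 2, c = 5, q = 3, b = 1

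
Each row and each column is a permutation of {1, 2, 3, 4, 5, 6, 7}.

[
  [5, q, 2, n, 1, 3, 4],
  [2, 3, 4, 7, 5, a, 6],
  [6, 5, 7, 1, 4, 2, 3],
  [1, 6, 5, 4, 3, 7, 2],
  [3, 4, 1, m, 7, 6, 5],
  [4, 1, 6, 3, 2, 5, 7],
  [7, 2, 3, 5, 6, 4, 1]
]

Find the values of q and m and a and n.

Cell (1,2): column 2 already has {1, 2, 3, 4, 5, 6} → 7.
Cell (2,6): row 2 already has {2, 3, 4, 5, 6, 7} → 1.
Cell (1,4): row 1 already has {1, 2, 3, 4, 5, 7} → 6.
For row 5, column 4: row 5 already has {1, 3, 4, 5, 6, 7}; that leaves 2.

q = 7, m = 2, a = 1, n = 6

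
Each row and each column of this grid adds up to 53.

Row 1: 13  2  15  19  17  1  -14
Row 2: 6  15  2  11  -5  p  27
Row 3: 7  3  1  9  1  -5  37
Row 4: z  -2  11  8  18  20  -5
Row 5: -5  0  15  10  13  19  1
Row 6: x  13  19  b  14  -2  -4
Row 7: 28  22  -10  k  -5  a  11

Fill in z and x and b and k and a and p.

z = 3, x = 1, b = 12, k = -16, a = 23, p = -3

Row 2 has 6 + 15 + 2 + 11 − 5 + 27 = 56; the blank must be 53 − 56 = -3.
Column 6 has 1 − 3 − 5 + 20 + 19 − 2 = 30; the blank must be 53 − 30 = 23.
Row 4 has -2 + 11 + 8 + 18 + 20 − 5 = 50; the blank must be 53 − 50 = 3.
Column 1 has 13 + 6 + 7 + 3 − 5 + 28 = 52; the blank must be 53 − 52 = 1.
Row 6 has 1 + 13 + 19 + 14 − 2 − 4 = 41; the blank must be 53 − 41 = 12.
Row 7 has 28 + 22 − 10 − 5 + 23 + 11 = 69; the blank must be 53 − 69 = -16.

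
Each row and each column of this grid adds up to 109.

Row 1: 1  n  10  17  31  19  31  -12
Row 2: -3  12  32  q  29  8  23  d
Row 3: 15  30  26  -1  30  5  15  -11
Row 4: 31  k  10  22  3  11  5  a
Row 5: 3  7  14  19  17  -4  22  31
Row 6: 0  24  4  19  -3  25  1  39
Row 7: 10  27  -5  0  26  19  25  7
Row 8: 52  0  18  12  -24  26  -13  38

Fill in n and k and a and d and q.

Row 1: 1 + 10 + 17 + 31 + 19 + 31 − 12 = 97, so its missing entry is 109 − 97 = 12.
Column 2: 12 + 12 + 30 + 7 + 24 + 27 + 0 = 112, so its missing entry is 109 − 112 = -3.
Row 4: 31 − 3 + 10 + 22 + 3 + 11 + 5 = 79, so its missing entry is 109 − 79 = 30.
Column 8: -12 − 11 + 30 + 31 + 39 + 7 + 38 = 122, so its missing entry is 109 − 122 = -13.
Row 2: -3 + 12 + 32 + 29 + 8 + 23 − 13 = 88, so its missing entry is 109 − 88 = 21.

n = 12, k = -3, a = 30, d = -13, q = 21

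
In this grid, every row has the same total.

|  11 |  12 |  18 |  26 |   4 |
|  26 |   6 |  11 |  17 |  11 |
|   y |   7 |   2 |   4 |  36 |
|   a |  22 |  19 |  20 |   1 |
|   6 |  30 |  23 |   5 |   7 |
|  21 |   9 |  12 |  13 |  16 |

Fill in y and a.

y = 22, a = 9

Rows 1 and 5 both add up to 71, so every row sums to 71.
Row 3: 7 + 2 + 4 + 36 = 49, so the missing entry is 71 − 49 = 22.
Row 4: 22 + 19 + 20 + 1 = 62, so the missing entry is 71 − 62 = 9.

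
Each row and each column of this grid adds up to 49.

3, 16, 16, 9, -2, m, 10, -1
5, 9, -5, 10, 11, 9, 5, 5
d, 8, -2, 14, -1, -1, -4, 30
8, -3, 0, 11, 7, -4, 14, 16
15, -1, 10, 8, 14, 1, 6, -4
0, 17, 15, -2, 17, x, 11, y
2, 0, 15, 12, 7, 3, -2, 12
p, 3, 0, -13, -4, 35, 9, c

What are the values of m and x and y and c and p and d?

m = -2, x = 8, y = -17, c = 8, p = 11, d = 5

Row 3: 8 − 2 + 14 − 1 − 1 − 4 + 30 = 44, so its missing entry is 49 − 44 = 5.
Column 1: 3 + 5 + 5 + 8 + 15 + 0 + 2 = 38, so its missing entry is 49 − 38 = 11.
Row 8: 11 + 3 + 0 − 13 − 4 + 35 + 9 = 41, so its missing entry is 49 − 41 = 8.
Column 8: -1 + 5 + 30 + 16 − 4 + 12 + 8 = 66, so its missing entry is 49 − 66 = -17.
Row 6: 0 + 17 + 15 − 2 + 17 + 11 − 17 = 41, so its missing entry is 49 − 41 = 8.
Row 1: 3 + 16 + 16 + 9 − 2 + 10 − 1 = 51, so its missing entry is 49 − 51 = -2.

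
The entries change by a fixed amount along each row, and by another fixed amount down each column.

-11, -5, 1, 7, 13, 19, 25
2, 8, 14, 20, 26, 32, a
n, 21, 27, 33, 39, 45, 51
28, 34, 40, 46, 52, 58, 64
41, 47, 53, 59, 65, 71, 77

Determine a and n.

Along each row the entries change by 6 per step; down each column they change by 13.
Row 2: from 2 at column 1, stepping by 6 to column 7 gives 38.
Row 3: from 21 at column 2, stepping by 6 to column 1 gives 15.

a = 38, n = 15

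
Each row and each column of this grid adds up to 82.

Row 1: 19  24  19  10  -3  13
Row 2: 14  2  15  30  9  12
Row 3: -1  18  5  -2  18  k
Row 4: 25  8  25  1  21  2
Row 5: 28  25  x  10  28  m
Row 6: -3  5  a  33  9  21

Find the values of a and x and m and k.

Row 3 has -1 + 18 + 5 − 2 + 18 = 38; the blank must be 82 − 38 = 44.
Column 6 has 13 + 12 + 44 + 2 + 21 = 92; the blank must be 82 − 92 = -10.
Row 5 has 28 + 25 + 10 + 28 − 10 = 81; the blank must be 82 − 81 = 1.
Row 6 has -3 + 5 + 33 + 9 + 21 = 65; the blank must be 82 − 65 = 17.

a = 17, x = 1, m = -10, k = 44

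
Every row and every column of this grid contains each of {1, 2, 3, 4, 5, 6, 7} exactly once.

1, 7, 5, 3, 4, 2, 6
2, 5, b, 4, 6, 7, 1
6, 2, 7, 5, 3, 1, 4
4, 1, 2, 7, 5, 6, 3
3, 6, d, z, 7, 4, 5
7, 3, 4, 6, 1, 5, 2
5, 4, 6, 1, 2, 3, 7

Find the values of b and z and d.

b = 3, z = 2, d = 1

At (row 2, col 3): row 2 already has {1, 2, 4, 5, 6, 7}, so the value is 3.
Cell (5,3): column 3 already has {2, 3, 4, 5, 6, 7} → 1.
At (row 5, col 4): row 5 already has {1, 3, 4, 5, 6, 7}, so the value is 2.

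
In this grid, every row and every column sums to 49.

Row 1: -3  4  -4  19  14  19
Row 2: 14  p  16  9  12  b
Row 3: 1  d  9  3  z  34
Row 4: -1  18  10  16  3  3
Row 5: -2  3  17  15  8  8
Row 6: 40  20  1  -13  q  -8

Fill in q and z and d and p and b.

The known cells in column 6 total 56, leaving 49 − 56 = -7 for the blank.
The known cells in row 2 total 44, leaving 49 − 44 = 5 for the blank.
The known cells in column 2 total 50, leaving 49 − 50 = -1 for the blank.
The known cells in row 3 total 46, leaving 49 − 46 = 3 for the blank.
The known cells in row 6 total 40, leaving 49 − 40 = 9 for the blank.

q = 9, z = 3, d = -1, p = 5, b = -7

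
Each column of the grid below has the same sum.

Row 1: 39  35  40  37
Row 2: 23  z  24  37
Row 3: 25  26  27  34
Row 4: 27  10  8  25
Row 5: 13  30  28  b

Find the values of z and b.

z = 26, b = -6

The complete columns each total 127.
Column 2 is missing 127 − 101 = 26 (since 35 + 26 + 10 + 30 = 101).
Column 4 is missing 127 − 133 = -6 (since 37 + 37 + 34 + 25 = 133).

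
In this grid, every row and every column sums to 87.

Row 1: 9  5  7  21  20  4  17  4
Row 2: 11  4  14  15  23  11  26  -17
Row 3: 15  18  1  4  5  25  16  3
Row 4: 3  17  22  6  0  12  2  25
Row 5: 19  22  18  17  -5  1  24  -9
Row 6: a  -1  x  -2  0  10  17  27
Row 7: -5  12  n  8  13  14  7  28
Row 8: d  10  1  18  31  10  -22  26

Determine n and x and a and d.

Row 7: -5 + 12 + 8 + 13 + 14 + 7 + 28 = 77, so its missing entry is 87 − 77 = 10.
Row 8: 10 + 1 + 18 + 31 + 10 − 22 + 26 = 74, so its missing entry is 87 − 74 = 13.
Column 1: 9 + 11 + 15 + 3 + 19 − 5 + 13 = 65, so its missing entry is 87 − 65 = 22.
Row 6: 22 − 1 − 2 + 0 + 10 + 17 + 27 = 73, so its missing entry is 87 − 73 = 14.

n = 10, x = 14, a = 22, d = 13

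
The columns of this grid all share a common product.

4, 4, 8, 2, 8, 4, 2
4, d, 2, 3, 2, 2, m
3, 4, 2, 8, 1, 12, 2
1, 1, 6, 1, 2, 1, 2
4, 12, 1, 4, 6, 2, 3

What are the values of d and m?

Columns 4 and 5 each multiply to 192, so every column has product 192.
Column 2: 4×4×1×12 = 192, so the missing entry is 192 ÷ 192 = 1.
Column 7: 2×2×2×3 = 24, so the missing entry is 192 ÷ 24 = 8.

d = 1, m = 8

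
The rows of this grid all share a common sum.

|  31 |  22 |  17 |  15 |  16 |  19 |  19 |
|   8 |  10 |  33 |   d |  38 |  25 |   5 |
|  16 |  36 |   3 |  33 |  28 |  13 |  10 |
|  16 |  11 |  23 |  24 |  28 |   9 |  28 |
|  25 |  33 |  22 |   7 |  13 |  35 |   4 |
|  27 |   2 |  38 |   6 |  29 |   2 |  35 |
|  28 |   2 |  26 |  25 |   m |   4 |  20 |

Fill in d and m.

Rows 5 and 6 both add up to 139, so every row sums to 139.
Row 2: 8 + 10 + 33 + 38 + 25 + 5 = 119, so the missing entry is 139 − 119 = 20.
Row 7: 28 + 2 + 26 + 25 + 4 + 20 = 105, so the missing entry is 139 − 105 = 34.

d = 20, m = 34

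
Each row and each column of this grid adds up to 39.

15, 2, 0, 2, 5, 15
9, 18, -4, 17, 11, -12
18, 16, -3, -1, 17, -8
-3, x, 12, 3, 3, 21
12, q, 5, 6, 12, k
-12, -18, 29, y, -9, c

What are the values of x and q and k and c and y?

x = 3, q = 18, k = -14, c = 37, y = 12

Row 4: -3 + 12 + 3 + 3 + 21 = 36, so its missing entry is 39 − 36 = 3.
Column 4: 2 + 17 − 1 + 3 + 6 = 27, so its missing entry is 39 − 27 = 12.
Row 6: -12 − 18 + 29 + 12 − 9 = 2, so its missing entry is 39 − 2 = 37.
Column 6: 15 − 12 − 8 + 21 + 37 = 53, so its missing entry is 39 − 53 = -14.
Row 5: 12 + 5 + 6 + 12 − 14 = 21, so its missing entry is 39 − 21 = 18.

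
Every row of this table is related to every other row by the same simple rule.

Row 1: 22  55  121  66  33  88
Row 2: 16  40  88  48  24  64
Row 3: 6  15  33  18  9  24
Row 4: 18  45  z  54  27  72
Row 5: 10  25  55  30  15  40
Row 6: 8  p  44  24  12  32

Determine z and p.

Each row is a constant multiple of every other row — this is a multiplication table with the headers hidden.
Row 4 is 72/88 = 9/11 times row 1, so its entry in column 3 is 121 × 9/11 = 99.
Row 6 is 32/88 = 4/11 times row 1, so its entry in column 2 is 55 × 4/11 = 20.

z = 99, p = 20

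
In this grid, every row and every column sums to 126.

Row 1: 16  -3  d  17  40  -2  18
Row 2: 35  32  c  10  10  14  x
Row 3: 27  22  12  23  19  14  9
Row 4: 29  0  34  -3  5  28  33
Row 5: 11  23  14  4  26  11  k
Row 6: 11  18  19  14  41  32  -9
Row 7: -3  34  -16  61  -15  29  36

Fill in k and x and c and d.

k = 37, x = 2, c = 23, d = 40

The known cells in row 5 total 89, leaving 126 − 89 = 37 for the blank.
The known cells in column 7 total 124, leaving 126 − 124 = 2 for the blank.
The known cells in row 2 total 103, leaving 126 − 103 = 23 for the blank.
The known cells in row 1 total 86, leaving 126 − 86 = 40 for the blank.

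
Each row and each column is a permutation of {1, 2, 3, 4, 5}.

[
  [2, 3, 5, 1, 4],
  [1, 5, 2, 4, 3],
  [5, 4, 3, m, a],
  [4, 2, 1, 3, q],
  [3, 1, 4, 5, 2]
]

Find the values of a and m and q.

a = 1, m = 2, q = 5

For row 3, column 4: column 4 already has {1, 3, 4, 5}; that leaves 2.
At (row 3, col 5): row 3 already has {2, 3, 4, 5}, so the value is 1.
At (row 4, col 5): row 4 already has {1, 2, 3, 4}, so the value is 5.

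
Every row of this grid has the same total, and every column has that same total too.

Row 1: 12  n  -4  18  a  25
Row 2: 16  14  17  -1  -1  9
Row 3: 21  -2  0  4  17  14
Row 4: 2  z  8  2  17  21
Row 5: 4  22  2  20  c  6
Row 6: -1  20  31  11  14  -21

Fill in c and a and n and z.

Rows 2 and 3 both sum to 54, so that's the common total.
Row 5: 4 + 22 + 2 + 20 + 6 = 54, so its missing entry is 54 − 54 = 0.
Column 5: -1 + 17 + 17 + 0 + 14 = 47, so its missing entry is 54 − 47 = 7.
Row 4: 2 + 8 + 2 + 17 + 21 = 50, so its missing entry is 54 − 50 = 4.
Row 1: 12 − 4 + 18 + 7 + 25 = 58, so its missing entry is 54 − 58 = -4.

c = 0, a = 7, n = -4, z = 4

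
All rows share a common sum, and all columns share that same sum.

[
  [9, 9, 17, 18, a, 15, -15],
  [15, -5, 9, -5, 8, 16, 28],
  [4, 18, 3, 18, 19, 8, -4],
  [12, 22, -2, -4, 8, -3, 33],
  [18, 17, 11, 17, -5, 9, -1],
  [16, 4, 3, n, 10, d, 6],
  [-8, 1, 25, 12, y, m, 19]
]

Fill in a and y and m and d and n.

Rows 2 and 3 both sum to 66, so that's the common total.
The known cells in row 1 total 53, leaving 66 − 53 = 13 for the blank.
The known cells in column 5 total 53, leaving 66 − 53 = 13 for the blank.
The known cells in row 7 total 62, leaving 66 − 62 = 4 for the blank.
The known cells in column 6 total 49, leaving 66 − 49 = 17 for the blank.
The known cells in row 6 total 56, leaving 66 − 56 = 10 for the blank.

a = 13, y = 13, m = 4, d = 17, n = 10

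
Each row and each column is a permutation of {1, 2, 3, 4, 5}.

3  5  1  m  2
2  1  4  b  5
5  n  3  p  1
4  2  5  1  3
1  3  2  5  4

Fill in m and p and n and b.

m = 4, p = 2, n = 4, b = 3

At (row 1, col 4): row 1 already has {1, 2, 3, 5}, so the value is 4.
Cell (2,4): row 2 already has {1, 2, 4, 5} → 3.
For row 3, column 4: column 4 already has {1, 3, 4, 5}; that leaves 2.
Cell (3,2): row 3 already has {1, 2, 3, 5} → 4.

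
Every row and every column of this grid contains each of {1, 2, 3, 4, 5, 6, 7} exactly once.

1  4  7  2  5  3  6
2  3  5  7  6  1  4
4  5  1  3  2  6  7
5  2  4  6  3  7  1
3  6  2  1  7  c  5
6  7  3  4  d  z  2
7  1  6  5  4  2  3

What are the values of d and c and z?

d = 1, c = 4, z = 5

Cell (5,6): row 5 already has {1, 2, 3, 5, 6, 7} → 4.
Cell (6,6): column 6 already has {1, 2, 3, 4, 6, 7} → 5.
For row 6, column 5: row 6 already has {2, 3, 4, 5, 6, 7}; that leaves 1.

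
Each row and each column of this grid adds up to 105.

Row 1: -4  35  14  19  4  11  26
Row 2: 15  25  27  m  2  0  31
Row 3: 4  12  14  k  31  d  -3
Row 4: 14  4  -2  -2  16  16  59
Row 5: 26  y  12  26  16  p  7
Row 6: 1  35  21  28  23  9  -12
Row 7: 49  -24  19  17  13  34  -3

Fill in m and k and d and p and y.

Column 2: 35 + 25 + 12 + 4 + 35 − 24 = 87, so its missing entry is 105 − 87 = 18.
Row 5: 26 + 18 + 12 + 26 + 16 + 7 = 105, so its missing entry is 105 − 105 = 0.
Column 6: 11 + 0 + 16 + 0 + 9 + 34 = 70, so its missing entry is 105 − 70 = 35.
Row 3: 4 + 12 + 14 + 31 + 35 − 3 = 93, so its missing entry is 105 − 93 = 12.
Row 2: 15 + 25 + 27 + 2 + 0 + 31 = 100, so its missing entry is 105 − 100 = 5.

m = 5, k = 12, d = 35, p = 0, y = 18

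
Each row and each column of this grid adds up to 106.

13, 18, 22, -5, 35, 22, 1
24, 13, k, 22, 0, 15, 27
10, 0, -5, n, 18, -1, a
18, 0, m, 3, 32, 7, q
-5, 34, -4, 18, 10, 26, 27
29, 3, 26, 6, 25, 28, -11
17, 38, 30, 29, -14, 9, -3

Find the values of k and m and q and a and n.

k = 5, m = 32, q = 14, a = 51, n = 33

Row 2: 24 + 13 + 22 + 0 + 15 + 27 = 101, so its missing entry is 106 − 101 = 5.
Column 4: -5 + 22 + 3 + 18 + 6 + 29 = 73, so its missing entry is 106 − 73 = 33.
Row 3: 10 + 0 − 5 + 33 + 18 − 1 = 55, so its missing entry is 106 − 55 = 51.
Column 7: 1 + 27 + 51 + 27 − 11 − 3 = 92, so its missing entry is 106 − 92 = 14.
Row 4: 18 + 0 + 3 + 32 + 7 + 14 = 74, so its missing entry is 106 − 74 = 32.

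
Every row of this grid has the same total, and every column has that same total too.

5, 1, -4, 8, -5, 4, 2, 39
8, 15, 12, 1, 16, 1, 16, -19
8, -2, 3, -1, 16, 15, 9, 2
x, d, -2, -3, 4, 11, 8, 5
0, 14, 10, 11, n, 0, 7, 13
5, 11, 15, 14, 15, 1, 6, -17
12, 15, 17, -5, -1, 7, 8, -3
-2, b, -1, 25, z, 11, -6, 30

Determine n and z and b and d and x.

n = -5, z = 10, b = -17, d = 13, x = 14

Rows 1 and 2 both sum to 50, so that's the common total.
The known cells in row 5 total 55, leaving 50 − 55 = -5 for the blank.
The known cells in column 5 total 40, leaving 50 − 40 = 10 for the blank.
The known cells in row 8 total 67, leaving 50 − 67 = -17 for the blank.
The known cells in column 2 total 37, leaving 50 − 37 = 13 for the blank.
The known cells in row 4 total 36, leaving 50 − 36 = 14 for the blank.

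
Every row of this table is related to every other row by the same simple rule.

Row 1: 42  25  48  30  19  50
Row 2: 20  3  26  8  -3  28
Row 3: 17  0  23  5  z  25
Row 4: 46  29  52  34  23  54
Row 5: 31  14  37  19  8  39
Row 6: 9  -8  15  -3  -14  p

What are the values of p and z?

The difference between any two rows is the same in every column — this is an addition table with the headers hidden.
Row 6 minus row 1 is -8 − 25 = -33, so its entry in column 6 is 50 + (-33) = 17.
Row 3 minus row 1 is 0 − 25 = -25, so its entry in column 5 is 19 + (-25) = -6.

p = 17, z = -6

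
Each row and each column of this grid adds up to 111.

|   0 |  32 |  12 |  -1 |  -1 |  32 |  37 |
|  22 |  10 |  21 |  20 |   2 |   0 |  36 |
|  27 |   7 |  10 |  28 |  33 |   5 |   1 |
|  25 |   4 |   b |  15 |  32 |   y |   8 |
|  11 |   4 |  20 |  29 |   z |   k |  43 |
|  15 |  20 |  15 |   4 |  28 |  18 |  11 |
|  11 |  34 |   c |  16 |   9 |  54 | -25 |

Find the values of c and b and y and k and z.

c = 12, b = 21, y = 6, k = -4, z = 8

Column 5 has -1 + 2 + 33 + 32 + 28 + 9 = 103; the blank must be 111 − 103 = 8.
Row 7 has 11 + 34 + 16 + 9 + 54 − 25 = 99; the blank must be 111 − 99 = 12.
Row 5 has 11 + 4 + 20 + 29 + 8 + 43 = 115; the blank must be 111 − 115 = -4.
Column 3 has 12 + 21 + 10 + 20 + 15 + 12 = 90; the blank must be 111 − 90 = 21.
Row 4 has 25 + 4 + 21 + 15 + 32 + 8 = 105; the blank must be 111 − 105 = 6.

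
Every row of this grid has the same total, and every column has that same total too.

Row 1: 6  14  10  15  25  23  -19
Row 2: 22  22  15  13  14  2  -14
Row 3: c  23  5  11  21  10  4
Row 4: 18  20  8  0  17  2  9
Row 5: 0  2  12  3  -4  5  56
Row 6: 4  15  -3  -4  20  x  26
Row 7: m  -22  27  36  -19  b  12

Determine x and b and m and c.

Rows 1 and 2 both sum to 74, so that's the common total.
Row 6: 4 + 15 − 3 − 4 + 20 + 26 = 58, so its missing entry is 74 − 58 = 16.
Row 3: 23 + 5 + 11 + 21 + 10 + 4 = 74, so its missing entry is 74 − 74 = 0.
Column 6: 23 + 2 + 10 + 2 + 5 + 16 = 58, so its missing entry is 74 − 58 = 16.
Row 7: -22 + 27 + 36 − 19 + 16 + 12 = 50, so its missing entry is 74 − 50 = 24.

x = 16, b = 16, m = 24, c = 0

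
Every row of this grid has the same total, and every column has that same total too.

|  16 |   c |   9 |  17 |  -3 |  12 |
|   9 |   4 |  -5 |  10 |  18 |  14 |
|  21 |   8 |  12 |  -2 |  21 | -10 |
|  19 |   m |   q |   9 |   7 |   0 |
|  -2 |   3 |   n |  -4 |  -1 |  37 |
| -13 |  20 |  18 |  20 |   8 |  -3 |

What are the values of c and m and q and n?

Rows 2 and 3 both sum to 50, so that's the common total.
Row 1 has 16 + 9 + 17 − 3 + 12 = 51; the blank must be 50 − 51 = -1.
Column 2 has -1 + 4 + 8 + 3 + 20 = 34; the blank must be 50 − 34 = 16.
Row 4 has 19 + 16 + 9 + 7 + 0 = 51; the blank must be 50 − 51 = -1.
Row 5 has -2 + 3 − 4 − 1 + 37 = 33; the blank must be 50 − 33 = 17.

c = -1, m = 16, q = -1, n = 17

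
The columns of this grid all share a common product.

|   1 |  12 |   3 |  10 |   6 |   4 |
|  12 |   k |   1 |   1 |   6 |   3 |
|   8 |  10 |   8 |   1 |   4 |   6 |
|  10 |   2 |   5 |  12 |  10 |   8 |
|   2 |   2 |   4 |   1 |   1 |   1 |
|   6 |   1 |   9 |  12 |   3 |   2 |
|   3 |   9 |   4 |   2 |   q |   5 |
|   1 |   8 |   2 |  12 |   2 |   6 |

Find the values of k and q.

Columns 1 and 6 each multiply to 34560, so every column has product 34560.
Column 2: 12×10×2×2×1×9×8 = 34560, so the missing entry is 34560 ÷ 34560 = 1.
Column 5: 6×6×4×10×1×3×2 = 8640, so the missing entry is 34560 ÷ 8640 = 4.

k = 1, q = 4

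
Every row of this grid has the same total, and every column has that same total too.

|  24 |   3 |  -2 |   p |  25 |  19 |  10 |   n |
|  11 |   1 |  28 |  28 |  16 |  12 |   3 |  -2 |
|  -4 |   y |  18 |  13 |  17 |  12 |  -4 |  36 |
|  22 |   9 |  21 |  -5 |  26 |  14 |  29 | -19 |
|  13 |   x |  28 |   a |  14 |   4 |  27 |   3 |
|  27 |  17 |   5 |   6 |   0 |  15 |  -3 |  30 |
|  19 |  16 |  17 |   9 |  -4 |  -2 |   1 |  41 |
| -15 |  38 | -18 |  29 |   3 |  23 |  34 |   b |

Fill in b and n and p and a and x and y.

b = 3, n = 5, p = 13, a = 4, x = 4, y = 9

Rows 2 and 4 both sum to 97, so that's the common total.
Row 8 has -15 + 38 − 18 + 29 + 3 + 23 + 34 = 94; the blank must be 97 − 94 = 3.
Column 8 has -2 + 36 − 19 + 3 + 30 + 41 + 3 = 92; the blank must be 97 − 92 = 5.
Row 3 has -4 + 18 + 13 + 17 + 12 − 4 + 36 = 88; the blank must be 97 − 88 = 9.
Row 1 has 24 + 3 − 2 + 25 + 19 + 10 + 5 = 84; the blank must be 97 − 84 = 13.
Column 4 has 13 + 28 + 13 − 5 + 6 + 9 + 29 = 93; the blank must be 97 − 93 = 4.
Row 5 has 13 + 28 + 4 + 14 + 4 + 27 + 3 = 93; the blank must be 97 − 93 = 4.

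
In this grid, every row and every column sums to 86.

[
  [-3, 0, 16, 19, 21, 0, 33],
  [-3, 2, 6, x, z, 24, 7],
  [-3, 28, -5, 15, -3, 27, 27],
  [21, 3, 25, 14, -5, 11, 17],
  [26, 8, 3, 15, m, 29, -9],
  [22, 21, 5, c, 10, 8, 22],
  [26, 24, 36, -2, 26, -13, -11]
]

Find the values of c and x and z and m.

c = -2, x = 27, z = 23, m = 14

Row 6: 22 + 21 + 5 + 10 + 8 + 22 = 88, so its missing entry is 86 − 88 = -2.
Column 4: 19 + 15 + 14 + 15 − 2 − 2 = 59, so its missing entry is 86 − 59 = 27.
Row 5: 26 + 8 + 3 + 15 + 29 − 9 = 72, so its missing entry is 86 − 72 = 14.
Row 2: -3 + 2 + 6 + 27 + 24 + 7 = 63, so its missing entry is 86 − 63 = 23.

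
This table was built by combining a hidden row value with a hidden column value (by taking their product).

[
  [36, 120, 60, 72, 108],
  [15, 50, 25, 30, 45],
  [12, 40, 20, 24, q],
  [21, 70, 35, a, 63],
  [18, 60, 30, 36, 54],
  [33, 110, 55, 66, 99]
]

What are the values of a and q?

a = 42, q = 36

Each row is a constant multiple of every other row — this is a multiplication table with the headers hidden.
Row 4 is 70/120 = 7/12 times row 1, so its entry in column 4 is 72 × 7/12 = 42.
Row 3 is 40/120 = 1/3 times row 1, so its entry in column 5 is 108 × 1/3 = 36.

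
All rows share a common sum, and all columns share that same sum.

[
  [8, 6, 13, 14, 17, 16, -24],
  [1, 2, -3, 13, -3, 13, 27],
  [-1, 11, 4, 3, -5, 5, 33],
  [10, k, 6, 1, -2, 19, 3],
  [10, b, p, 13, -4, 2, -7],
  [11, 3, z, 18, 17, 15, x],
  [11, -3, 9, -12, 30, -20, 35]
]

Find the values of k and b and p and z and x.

k = 13, b = 18, p = 18, z = 3, x = -17

Rows 1 and 2 both sum to 50, so that's the common total.
Row 4: 10 + 6 + 1 − 2 + 19 + 3 = 37, so its missing entry is 50 − 37 = 13.
Column 7: -24 + 27 + 33 + 3 − 7 + 35 = 67, so its missing entry is 50 − 67 = -17.
Column 2: 6 + 2 + 11 + 13 + 3 − 3 = 32, so its missing entry is 50 − 32 = 18.
Row 5: 10 + 18 + 13 − 4 + 2 − 7 = 32, so its missing entry is 50 − 32 = 18.
Row 6: 11 + 3 + 18 + 17 + 15 − 17 = 47, so its missing entry is 50 − 47 = 3.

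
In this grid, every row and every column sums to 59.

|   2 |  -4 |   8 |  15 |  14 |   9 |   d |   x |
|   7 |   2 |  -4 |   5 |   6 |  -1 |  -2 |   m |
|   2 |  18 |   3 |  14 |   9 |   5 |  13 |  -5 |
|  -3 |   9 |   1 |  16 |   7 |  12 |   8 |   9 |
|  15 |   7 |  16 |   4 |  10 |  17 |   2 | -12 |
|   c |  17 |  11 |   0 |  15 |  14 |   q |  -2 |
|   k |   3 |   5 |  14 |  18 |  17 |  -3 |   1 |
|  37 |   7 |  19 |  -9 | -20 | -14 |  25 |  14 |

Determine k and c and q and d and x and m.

Row 2 has 7 + 2 − 4 + 5 + 6 − 1 − 2 = 13; the blank must be 59 − 13 = 46.
Column 8 has 46 − 5 + 9 − 12 − 2 + 1 + 14 = 51; the blank must be 59 − 51 = 8.
Row 1 has 2 − 4 + 8 + 15 + 14 + 9 + 8 = 52; the blank must be 59 − 52 = 7.
Column 7 has 7 − 2 + 13 + 8 + 2 − 3 + 25 = 50; the blank must be 59 − 50 = 9.
Row 6 has 17 + 11 + 0 + 15 + 14 + 9 − 2 = 64; the blank must be 59 − 64 = -5.
Row 7 has 3 + 5 + 14 + 18 + 17 − 3 + 1 = 55; the blank must be 59 − 55 = 4.

k = 4, c = -5, q = 9, d = 7, x = 8, m = 46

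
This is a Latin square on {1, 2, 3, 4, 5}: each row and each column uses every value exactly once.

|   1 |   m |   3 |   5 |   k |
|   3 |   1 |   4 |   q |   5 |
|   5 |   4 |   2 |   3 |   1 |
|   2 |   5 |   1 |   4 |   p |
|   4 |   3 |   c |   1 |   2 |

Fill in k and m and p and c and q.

k = 4, m = 2, p = 3, c = 5, q = 2

Cell (1,2): column 2 already has {1, 3, 4, 5} → 2.
At (row 1, col 5): row 1 already has {1, 2, 3, 5}, so the value is 4.
Cell (4,5): row 4 already has {1, 2, 4, 5} → 3.
At (row 5, col 3): row 5 already has {1, 2, 3, 4}, so the value is 5.
Cell (2,4): row 2 already has {1, 3, 4, 5} → 2.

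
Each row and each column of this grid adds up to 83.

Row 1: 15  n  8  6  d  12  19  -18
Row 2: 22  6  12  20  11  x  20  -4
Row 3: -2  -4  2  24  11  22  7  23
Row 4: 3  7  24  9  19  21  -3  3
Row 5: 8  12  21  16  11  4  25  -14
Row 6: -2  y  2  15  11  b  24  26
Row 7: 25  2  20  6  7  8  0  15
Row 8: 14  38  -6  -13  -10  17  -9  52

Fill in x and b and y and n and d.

The known cells in column 5 total 60, leaving 83 − 60 = 23 for the blank.
The known cells in row 1 total 65, leaving 83 − 65 = 18 for the blank.
The known cells in row 2 total 87, leaving 83 − 87 = -4 for the blank.
The known cells in column 6 total 80, leaving 83 − 80 = 3 for the blank.
The known cells in row 6 total 79, leaving 83 − 79 = 4 for the blank.

x = -4, b = 3, y = 4, n = 18, d = 23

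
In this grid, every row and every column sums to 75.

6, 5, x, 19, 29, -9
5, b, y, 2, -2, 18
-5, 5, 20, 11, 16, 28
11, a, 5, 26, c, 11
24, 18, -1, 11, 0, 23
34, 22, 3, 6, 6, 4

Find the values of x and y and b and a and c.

Column 5 has 29 − 2 + 16 + 0 + 6 = 49; the blank must be 75 − 49 = 26.
Row 4 has 11 + 5 + 26 + 26 + 11 = 79; the blank must be 75 − 79 = -4.
Column 2 has 5 + 5 − 4 + 18 + 22 = 46; the blank must be 75 − 46 = 29.
Row 2 has 5 + 29 + 2 − 2 + 18 = 52; the blank must be 75 − 52 = 23.
Row 1 has 6 + 5 + 19 + 29 − 9 = 50; the blank must be 75 − 50 = 25.

x = 25, y = 23, b = 29, a = -4, c = 26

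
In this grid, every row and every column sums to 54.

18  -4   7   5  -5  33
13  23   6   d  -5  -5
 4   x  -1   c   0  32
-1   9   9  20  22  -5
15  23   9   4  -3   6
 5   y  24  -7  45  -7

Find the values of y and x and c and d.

The known cells in row 2 total 32, leaving 54 − 32 = 22 for the blank.
The known cells in column 4 total 44, leaving 54 − 44 = 10 for the blank.
The known cells in row 3 total 45, leaving 54 − 45 = 9 for the blank.
The known cells in row 6 total 60, leaving 54 − 60 = -6 for the blank.

y = -6, x = 9, c = 10, d = 22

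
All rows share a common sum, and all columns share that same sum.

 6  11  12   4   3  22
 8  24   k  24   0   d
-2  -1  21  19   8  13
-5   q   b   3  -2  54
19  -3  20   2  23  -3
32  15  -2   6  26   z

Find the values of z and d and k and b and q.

Rows 1 and 3 both sum to 58, so that's the common total.
Row 6 has 32 + 15 − 2 + 6 + 26 = 77; the blank must be 58 − 77 = -19.
Column 6 has 22 + 13 + 54 − 3 − 19 = 67; the blank must be 58 − 67 = -9.
Row 2 has 8 + 24 + 24 + 0 − 9 = 47; the blank must be 58 − 47 = 11.
Column 2 has 11 + 24 − 1 − 3 + 15 = 46; the blank must be 58 − 46 = 12.
Row 4 has -5 + 12 + 3 − 2 + 54 = 62; the blank must be 58 − 62 = -4.

z = -19, d = -9, k = 11, b = -4, q = 12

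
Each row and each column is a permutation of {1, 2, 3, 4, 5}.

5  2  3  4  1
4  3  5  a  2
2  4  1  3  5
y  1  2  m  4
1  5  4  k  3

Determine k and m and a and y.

Cell (5,4): row 5 already has {1, 3, 4, 5} → 2.
Cell (2,4): row 2 already has {2, 3, 4, 5} → 1.
At (row 4, col 4): column 4 already has {1, 2, 3, 4}, so the value is 5.
At (row 4, col 1): row 4 already has {1, 2, 4, 5}, so the value is 3.

k = 2, m = 5, a = 1, y = 3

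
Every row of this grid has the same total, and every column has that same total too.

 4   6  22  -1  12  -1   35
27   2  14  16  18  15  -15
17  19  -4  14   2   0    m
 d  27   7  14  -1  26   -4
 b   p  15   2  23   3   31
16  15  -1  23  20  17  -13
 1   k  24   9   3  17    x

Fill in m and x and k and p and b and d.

Rows 1 and 2 both sum to 77, so that's the common total.
Row 4: 27 + 7 + 14 − 1 + 26 − 4 = 69, so its missing entry is 77 − 69 = 8.
Column 1: 4 + 27 + 17 + 8 + 16 + 1 = 73, so its missing entry is 77 − 73 = 4.
Row 3: 17 + 19 − 4 + 14 + 2 + 0 = 48, so its missing entry is 77 − 48 = 29.
Column 7: 35 − 15 + 29 − 4 + 31 − 13 = 63, so its missing entry is 77 − 63 = 14.
Row 7: 1 + 24 + 9 + 3 + 17 + 14 = 68, so its missing entry is 77 − 68 = 9.
Row 5: 4 + 15 + 2 + 23 + 3 + 31 = 78, so its missing entry is 77 − 78 = -1.

m = 29, x = 14, k = 9, p = -1, b = 4, d = 8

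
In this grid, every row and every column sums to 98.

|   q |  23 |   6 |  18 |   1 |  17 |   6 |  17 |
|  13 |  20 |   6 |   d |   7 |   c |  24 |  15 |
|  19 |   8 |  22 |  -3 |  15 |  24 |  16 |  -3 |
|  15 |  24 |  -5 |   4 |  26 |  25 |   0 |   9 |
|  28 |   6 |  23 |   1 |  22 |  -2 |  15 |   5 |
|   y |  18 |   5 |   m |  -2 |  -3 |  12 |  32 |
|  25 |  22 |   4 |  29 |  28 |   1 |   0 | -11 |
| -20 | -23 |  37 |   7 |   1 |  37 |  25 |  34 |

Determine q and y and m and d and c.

q = 10, y = 8, m = 28, d = 14, c = -1

Column 6 has 17 + 24 + 25 − 2 − 3 + 1 + 37 = 99; the blank must be 98 − 99 = -1.
Row 1 has 23 + 6 + 18 + 1 + 17 + 6 + 17 = 88; the blank must be 98 − 88 = 10.
Column 1 has 10 + 13 + 19 + 15 + 28 + 25 − 20 = 90; the blank must be 98 − 90 = 8.
Row 6 has 8 + 18 + 5 − 2 − 3 + 12 + 32 = 70; the blank must be 98 − 70 = 28.
Row 2 has 13 + 20 + 6 + 7 − 1 + 24 + 15 = 84; the blank must be 98 − 84 = 14.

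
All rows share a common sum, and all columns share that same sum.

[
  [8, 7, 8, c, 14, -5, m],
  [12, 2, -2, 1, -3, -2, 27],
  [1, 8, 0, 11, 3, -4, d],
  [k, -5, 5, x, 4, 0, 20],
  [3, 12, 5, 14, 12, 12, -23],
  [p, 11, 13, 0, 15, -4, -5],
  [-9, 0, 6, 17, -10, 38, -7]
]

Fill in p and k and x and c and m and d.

p = 5, k = 15, x = -4, c = -4, m = 7, d = 16

Rows 2 and 5 both sum to 35, so that's the common total.
The known cells in row 6 total 30, leaving 35 − 30 = 5 for the blank.
The known cells in column 1 total 20, leaving 35 − 20 = 15 for the blank.
The known cells in row 4 total 39, leaving 35 − 39 = -4 for the blank.
The known cells in column 4 total 39, leaving 35 − 39 = -4 for the blank.
The known cells in row 1 total 28, leaving 35 − 28 = 7 for the blank.
The known cells in row 3 total 19, leaving 35 − 19 = 16 for the blank.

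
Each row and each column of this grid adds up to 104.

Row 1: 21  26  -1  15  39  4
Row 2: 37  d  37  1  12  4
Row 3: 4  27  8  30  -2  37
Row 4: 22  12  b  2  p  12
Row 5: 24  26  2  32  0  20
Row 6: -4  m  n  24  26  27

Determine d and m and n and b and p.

d = 13, m = 0, n = 31, b = 27, p = 29

The known cells in column 5 total 75, leaving 104 − 75 = 29 for the blank.
The known cells in row 2 total 91, leaving 104 − 91 = 13 for the blank.
The known cells in column 2 total 104, leaving 104 − 104 = 0 for the blank.
The known cells in row 4 total 77, leaving 104 − 77 = 27 for the blank.
The known cells in row 6 total 73, leaving 104 − 73 = 31 for the blank.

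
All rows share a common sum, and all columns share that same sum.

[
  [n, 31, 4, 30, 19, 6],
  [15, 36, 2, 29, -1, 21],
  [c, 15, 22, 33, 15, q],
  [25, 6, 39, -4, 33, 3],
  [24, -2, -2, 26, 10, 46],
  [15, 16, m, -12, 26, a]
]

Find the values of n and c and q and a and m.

n = 12, c = 11, q = 6, a = 20, m = 37

Rows 2 and 4 both sum to 102, so that's the common total.
The known cells in row 1 total 90, leaving 102 − 90 = 12 for the blank.
The known cells in column 1 total 91, leaving 102 − 91 = 11 for the blank.
The known cells in row 3 total 96, leaving 102 − 96 = 6 for the blank.
The known cells in column 6 total 82, leaving 102 − 82 = 20 for the blank.
The known cells in row 6 total 65, leaving 102 − 65 = 37 for the blank.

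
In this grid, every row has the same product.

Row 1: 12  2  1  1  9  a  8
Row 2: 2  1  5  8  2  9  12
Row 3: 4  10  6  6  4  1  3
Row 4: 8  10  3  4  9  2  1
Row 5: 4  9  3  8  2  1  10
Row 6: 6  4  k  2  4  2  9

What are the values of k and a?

Rows 2 and 3 each multiply to 17280, so every row has product 17280.
Row 6: 6×4×2×4×2×9 = 3456, so the missing entry is 17280 ÷ 3456 = 5.
Row 1: 12×2×1×1×9×8 = 1728, so the missing entry is 17280 ÷ 1728 = 10.

k = 5, a = 10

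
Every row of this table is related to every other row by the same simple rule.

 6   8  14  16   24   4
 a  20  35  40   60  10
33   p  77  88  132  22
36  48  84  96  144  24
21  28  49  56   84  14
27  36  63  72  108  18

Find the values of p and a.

p = 44, a = 15

Each row is a constant multiple of every other row — this is a multiplication table with the headers hidden.
Row 3 is 77/14 = 11/2 times row 1, so its entry in column 2 is 8 × 11/2 = 44.
Row 2 is 35/14 = 5/2 times row 1, so its entry in column 1 is 6 × 5/2 = 15.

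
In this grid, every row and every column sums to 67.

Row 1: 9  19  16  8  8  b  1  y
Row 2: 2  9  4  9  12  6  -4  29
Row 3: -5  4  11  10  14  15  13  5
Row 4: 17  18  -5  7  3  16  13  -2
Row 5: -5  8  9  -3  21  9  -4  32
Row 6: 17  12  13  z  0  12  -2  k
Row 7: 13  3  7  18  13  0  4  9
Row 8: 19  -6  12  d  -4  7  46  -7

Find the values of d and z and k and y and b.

The known cells in row 8 total 67, leaving 67 − 67 = 0 for the blank.
The known cells in column 6 total 65, leaving 67 − 65 = 2 for the blank.
The known cells in row 1 total 63, leaving 67 − 63 = 4 for the blank.
The known cells in column 8 total 70, leaving 67 − 70 = -3 for the blank.
The known cells in row 6 total 49, leaving 67 − 49 = 18 for the blank.

d = 0, z = 18, k = -3, y = 4, b = 2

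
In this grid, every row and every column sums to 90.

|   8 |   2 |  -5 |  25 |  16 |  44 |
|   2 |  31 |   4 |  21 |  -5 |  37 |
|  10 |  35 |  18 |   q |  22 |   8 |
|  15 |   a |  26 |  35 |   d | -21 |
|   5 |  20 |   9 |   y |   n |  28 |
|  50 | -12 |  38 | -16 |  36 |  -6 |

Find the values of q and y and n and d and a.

Column 2: 2 + 31 + 35 + 20 − 12 = 76, so its missing entry is 90 − 76 = 14.
Row 4: 15 + 14 + 26 + 35 − 21 = 69, so its missing entry is 90 − 69 = 21.
Column 5: 16 − 5 + 22 + 21 + 36 = 90, so its missing entry is 90 − 90 = 0.
Row 5: 5 + 20 + 9 + 0 + 28 = 62, so its missing entry is 90 − 62 = 28.
Row 3: 10 + 35 + 18 + 22 + 8 = 93, so its missing entry is 90 − 93 = -3.

q = -3, y = 28, n = 0, d = 21, a = 14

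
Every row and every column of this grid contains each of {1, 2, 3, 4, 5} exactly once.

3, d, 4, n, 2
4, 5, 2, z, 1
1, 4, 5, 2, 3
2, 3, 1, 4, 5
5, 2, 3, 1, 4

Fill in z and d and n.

z = 3, d = 1, n = 5

At (row 1, col 2): column 2 already has {2, 3, 4, 5}, so the value is 1.
At (row 1, col 4): row 1 already has {1, 2, 3, 4}, so the value is 5.
Cell (2,4): row 2 already has {1, 2, 4, 5} → 3.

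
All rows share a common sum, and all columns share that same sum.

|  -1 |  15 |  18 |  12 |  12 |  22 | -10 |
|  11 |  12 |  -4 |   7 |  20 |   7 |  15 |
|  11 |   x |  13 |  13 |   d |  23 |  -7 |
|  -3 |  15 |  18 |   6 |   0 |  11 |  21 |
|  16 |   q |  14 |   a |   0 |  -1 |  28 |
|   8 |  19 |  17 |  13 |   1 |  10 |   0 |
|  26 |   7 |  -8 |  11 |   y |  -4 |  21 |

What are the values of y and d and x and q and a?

y = 15, d = 20, x = -5, q = 5, a = 6

Rows 1 and 2 both sum to 68, so that's the common total.
The known cells in column 4 total 62, leaving 68 − 62 = 6 for the blank.
The known cells in row 7 total 53, leaving 68 − 53 = 15 for the blank.
The known cells in column 5 total 48, leaving 68 − 48 = 20 for the blank.
The known cells in row 3 total 73, leaving 68 − 73 = -5 for the blank.
The known cells in row 5 total 63, leaving 68 − 63 = 5 for the blank.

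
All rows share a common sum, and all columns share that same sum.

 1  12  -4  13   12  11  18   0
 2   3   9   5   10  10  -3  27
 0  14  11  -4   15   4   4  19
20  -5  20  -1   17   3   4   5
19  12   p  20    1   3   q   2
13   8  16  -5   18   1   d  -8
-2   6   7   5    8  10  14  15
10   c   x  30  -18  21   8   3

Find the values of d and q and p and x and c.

Rows 1 and 2 both sum to 63, so that's the common total.
The known cells in column 2 total 50, leaving 63 − 50 = 13 for the blank.
The known cells in row 6 total 43, leaving 63 − 43 = 20 for the blank.
The known cells in column 7 total 65, leaving 63 − 65 = -2 for the blank.
The known cells in row 5 total 55, leaving 63 − 55 = 8 for the blank.
The known cells in row 8 total 67, leaving 63 − 67 = -4 for the blank.

d = 20, q = -2, p = 8, x = -4, c = 13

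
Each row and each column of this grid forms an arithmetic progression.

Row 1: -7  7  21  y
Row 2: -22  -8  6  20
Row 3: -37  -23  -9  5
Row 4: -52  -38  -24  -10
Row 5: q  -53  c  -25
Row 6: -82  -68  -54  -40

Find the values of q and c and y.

Along each row the entries change by 14 per step; down each column they change by -15.
Row 5: from -53 at column 2, stepping by 14 to column 1 gives -67.
Row 5: from -53 at column 2, stepping by 14 to column 3 gives -39.
Row 1: from -7 at column 1, stepping by 14 to column 4 gives 35.

q = -67, c = -39, y = 35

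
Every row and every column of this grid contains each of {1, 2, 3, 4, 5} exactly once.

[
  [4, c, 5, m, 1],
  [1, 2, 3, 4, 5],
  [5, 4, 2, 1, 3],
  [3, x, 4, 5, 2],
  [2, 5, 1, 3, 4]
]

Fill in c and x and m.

c = 3, x = 1, m = 2

For row 4, column 2: row 4 already has {2, 3, 4, 5}; that leaves 1.
For row 1, column 4: column 4 already has {1, 3, 4, 5}; that leaves 2.
Cell (1,2): row 1 already has {1, 2, 4, 5} → 3.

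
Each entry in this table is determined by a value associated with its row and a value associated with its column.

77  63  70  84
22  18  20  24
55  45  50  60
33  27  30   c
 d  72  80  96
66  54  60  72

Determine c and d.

Each row is a constant multiple of every other row — this is a multiplication table with the headers hidden.
Row 4 is 27/63 = 3/7 times row 1, so its entry in column 4 is 84 × 3/7 = 36.
Row 5 is 72/63 = 8/7 times row 1, so its entry in column 1 is 77 × 8/7 = 88.

c = 36, d = 88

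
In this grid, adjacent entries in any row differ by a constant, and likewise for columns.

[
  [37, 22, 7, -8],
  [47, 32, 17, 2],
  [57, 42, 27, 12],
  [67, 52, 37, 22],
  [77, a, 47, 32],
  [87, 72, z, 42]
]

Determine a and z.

Along each row the entries change by -15 per step; down each column they change by 10.
Row 5: from 77 at column 1, stepping by -15 to column 2 gives 62.
Row 6: from 87 at column 1, stepping by -15 to column 3 gives 57.

a = 62, z = 57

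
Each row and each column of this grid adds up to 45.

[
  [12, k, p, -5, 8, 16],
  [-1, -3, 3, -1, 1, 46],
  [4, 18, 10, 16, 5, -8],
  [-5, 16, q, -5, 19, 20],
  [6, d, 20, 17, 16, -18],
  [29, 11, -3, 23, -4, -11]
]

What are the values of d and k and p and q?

Row 5 has 6 + 20 + 17 + 16 − 18 = 41; the blank must be 45 − 41 = 4.
Column 2 has -3 + 18 + 16 + 4 + 11 = 46; the blank must be 45 − 46 = -1.
Row 1 has 12 − 1 − 5 + 8 + 16 = 30; the blank must be 45 − 30 = 15.
Row 4 has -5 + 16 − 5 + 19 + 20 = 45; the blank must be 45 − 45 = 0.

d = 4, k = -1, p = 15, q = 0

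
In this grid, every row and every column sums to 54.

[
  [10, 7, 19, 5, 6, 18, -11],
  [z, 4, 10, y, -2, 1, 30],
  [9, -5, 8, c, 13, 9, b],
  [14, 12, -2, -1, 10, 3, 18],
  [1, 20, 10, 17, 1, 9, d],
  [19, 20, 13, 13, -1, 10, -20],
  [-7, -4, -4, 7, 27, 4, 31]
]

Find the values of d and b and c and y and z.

Row 5 has 1 + 20 + 10 + 17 + 1 + 9 = 58; the blank must be 54 − 58 = -4.
Column 7 has -11 + 30 + 18 − 4 − 20 + 31 = 44; the blank must be 54 − 44 = 10.
Row 3 has 9 − 5 + 8 + 13 + 9 + 10 = 44; the blank must be 54 − 44 = 10.
Column 1 has 10 + 9 + 14 + 1 + 19 − 7 = 46; the blank must be 54 − 46 = 8.
Row 2 has 8 + 4 + 10 − 2 + 1 + 30 = 51; the blank must be 54 − 51 = 3.

d = -4, b = 10, c = 10, y = 3, z = 8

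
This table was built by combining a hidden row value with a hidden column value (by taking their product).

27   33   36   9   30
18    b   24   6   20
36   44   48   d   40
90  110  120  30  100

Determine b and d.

Each row is a constant multiple of every other row — this is a multiplication table with the headers hidden.
Row 2 is 18/27 = 2/3 times row 1, so its entry in column 2 is 33 × 2/3 = 22.
Row 3 is 36/27 = 4/3 times row 1, so its entry in column 4 is 9 × 4/3 = 12.

b = 22, d = 12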